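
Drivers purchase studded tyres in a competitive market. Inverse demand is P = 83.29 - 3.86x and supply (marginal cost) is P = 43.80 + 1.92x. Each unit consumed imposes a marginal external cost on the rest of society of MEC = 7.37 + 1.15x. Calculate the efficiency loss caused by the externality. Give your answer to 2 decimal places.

DWL = 16.73

Market equilibrium (private): 43.80 + 1.92x = 83.29 - 3.86x → x_m = 6.8322.
Social marginal benefit = demand − MEC = 75.92 - 5.01x.
Set SMB = MC: 75.92 - 5.01x = 43.80 + 1.92x → x* = 4.6349.
Between x* and x_m the wedge MC − SMB runs linearly from 0 to MEC(x_m), so the loss is a triangle.
DWL = ½ × 2.1973 × 15.2270 = 16.7291.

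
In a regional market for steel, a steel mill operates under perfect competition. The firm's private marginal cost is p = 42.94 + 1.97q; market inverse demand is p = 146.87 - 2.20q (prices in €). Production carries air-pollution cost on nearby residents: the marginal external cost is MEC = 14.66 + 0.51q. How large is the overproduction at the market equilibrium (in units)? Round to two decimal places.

Market equilibrium (private): 42.94 + 1.97q = 146.87 - 2.20q → q_m = 24.9233.
Social marginal cost = private MC + MEC = 57.60 + 2.48q.
Set SMC = demand: 57.60 + 2.48q = 146.87 - 2.20q → q* = 19.0748.
Gap = |24.9233 − 19.0748| = 5.8485.

5.85 units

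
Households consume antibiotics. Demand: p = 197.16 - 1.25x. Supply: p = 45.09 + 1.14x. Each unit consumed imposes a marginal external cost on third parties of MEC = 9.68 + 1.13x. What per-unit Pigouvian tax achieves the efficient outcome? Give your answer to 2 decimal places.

tax = 55.39 per unit

Social marginal benefit = demand − MEC = 187.48 - 2.38x.
Set SMB = MC: 187.48 - 2.38x = 45.09 + 1.14x → x* = 40.4517.
The Pigouvian tax equals MEC at x*: 9.68 + 1.13×40.4517 = 55.3904.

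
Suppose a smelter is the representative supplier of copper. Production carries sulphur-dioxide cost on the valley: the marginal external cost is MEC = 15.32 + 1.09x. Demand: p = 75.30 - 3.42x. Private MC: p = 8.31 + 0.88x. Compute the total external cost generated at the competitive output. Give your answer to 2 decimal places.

370.95

Market equilibrium (private): 8.31 + 0.88x = 75.30 - 3.42x → x_m = 15.5791.
Total external cost = ∫₀^{x_m} (15.32 + 1.09x) dx = 15.32×15.5791 + ½×1.09×15.5791² = 370.9479.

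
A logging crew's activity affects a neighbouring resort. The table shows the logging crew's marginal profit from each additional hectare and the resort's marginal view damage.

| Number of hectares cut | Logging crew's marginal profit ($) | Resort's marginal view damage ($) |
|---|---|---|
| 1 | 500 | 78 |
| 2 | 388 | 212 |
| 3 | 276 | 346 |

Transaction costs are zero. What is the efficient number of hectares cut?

2

Bargaining reaches the level where marginal profit last exceeds marginal view damage.
That holds through level 2 (388 ≥ 212) but not at 3 (276 < 346).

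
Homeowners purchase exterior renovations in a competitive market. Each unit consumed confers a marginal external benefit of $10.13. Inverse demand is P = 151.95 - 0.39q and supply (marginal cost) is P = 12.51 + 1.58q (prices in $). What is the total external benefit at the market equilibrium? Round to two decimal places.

$717.02

Market equilibrium (private): 12.51 + 1.58q = 151.95 - 0.39q → q_m = 70.7817.
Total external benefit = MEB × q_m = 10.13 × 70.7817 = 717.0186.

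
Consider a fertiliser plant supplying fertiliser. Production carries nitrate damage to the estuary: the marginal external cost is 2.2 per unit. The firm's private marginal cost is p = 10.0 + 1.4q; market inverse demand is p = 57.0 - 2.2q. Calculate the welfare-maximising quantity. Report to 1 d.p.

q* = 12.4

Social marginal cost = private MC + MEC = 12.2 + 1.4q.
Set SMC = demand: 12.2 + 1.4q = 57.0 - 2.2q → q* = 12.4444.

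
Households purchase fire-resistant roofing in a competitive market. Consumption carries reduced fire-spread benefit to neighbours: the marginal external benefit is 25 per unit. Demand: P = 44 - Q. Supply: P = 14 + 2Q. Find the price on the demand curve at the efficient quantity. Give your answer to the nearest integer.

P = 26

Social marginal benefit = demand + MEB = 69 - Q.
Set SMB = MC: 69 - Q = 14 + 2Q → Q* = 18.3333.
Consumer price on the demand curve at Q*: 44 − 1×18.3333 = 25.6667.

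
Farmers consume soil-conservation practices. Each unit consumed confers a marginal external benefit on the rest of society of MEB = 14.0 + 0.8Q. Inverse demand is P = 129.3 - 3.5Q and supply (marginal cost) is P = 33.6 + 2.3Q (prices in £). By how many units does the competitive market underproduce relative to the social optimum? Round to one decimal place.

Market equilibrium (private): 33.6 + 2.3Q = 129.3 - 3.5Q → Q_m = 16.5000.
Social marginal benefit = demand + MEB = 143.3 - 2.7Q.
Set SMB = MC: 143.3 - 2.7Q = 33.6 + 2.3Q → Q* = 21.9400.
Gap = |16.5000 − 21.9400| = 5.4400.

5.4 units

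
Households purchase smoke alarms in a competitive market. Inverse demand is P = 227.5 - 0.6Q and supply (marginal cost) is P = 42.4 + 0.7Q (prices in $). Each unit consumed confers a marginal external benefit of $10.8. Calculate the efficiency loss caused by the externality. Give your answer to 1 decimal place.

DWL = $44.9

Market equilibrium (private): 42.4 + 0.7Q = 227.5 - 0.6Q → Q_m = 142.3846.
Social marginal benefit = demand + MEB = 238.3 - 0.6Q.
Set SMB = MC: 238.3 - 0.6Q = 42.4 + 0.7Q → Q* = 150.6923.
The loss is the area between SMB and MC from Q* to Q_m; with linear curves that's a triangle of height MEB(Q_m).
DWL = ½ × 8.3077 × 10.8000 = 44.8616.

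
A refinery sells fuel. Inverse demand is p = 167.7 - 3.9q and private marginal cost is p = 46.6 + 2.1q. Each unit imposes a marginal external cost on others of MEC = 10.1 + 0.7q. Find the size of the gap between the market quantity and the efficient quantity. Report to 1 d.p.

Market equilibrium (private): 46.6 + 2.1q = 167.7 - 3.9q → q_m = 20.1833.
Social marginal cost = private MC + MEC = 56.7 + 2.8q.
Set SMC = demand: 56.7 + 2.8q = 167.7 - 3.9q → q* = 16.5672.
Gap = |20.1833 − 16.5672| = 3.6161.

3.6 units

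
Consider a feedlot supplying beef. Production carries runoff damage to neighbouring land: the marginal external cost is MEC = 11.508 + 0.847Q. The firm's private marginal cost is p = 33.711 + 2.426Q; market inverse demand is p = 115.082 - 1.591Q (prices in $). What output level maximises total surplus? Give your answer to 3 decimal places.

Q* = 14.363

Social marginal cost = private MC + MEC = 45.219 + 3.273Q.
Set SMC = demand: 45.219 + 3.273Q = 115.082 - 1.591Q → Q* = 14.3633.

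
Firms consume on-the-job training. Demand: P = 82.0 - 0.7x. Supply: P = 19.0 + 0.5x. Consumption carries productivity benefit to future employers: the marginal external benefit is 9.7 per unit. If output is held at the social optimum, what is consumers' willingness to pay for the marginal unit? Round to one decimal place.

Social marginal benefit = demand + MEB = 91.7 - 0.7x.
Set SMB = MC: 91.7 - 0.7x = 19.0 + 0.5x → x* = 60.5833.
Consumer price on the demand curve at x*: 82.0 − 0.7×60.5833 = 39.5917.

P = 39.6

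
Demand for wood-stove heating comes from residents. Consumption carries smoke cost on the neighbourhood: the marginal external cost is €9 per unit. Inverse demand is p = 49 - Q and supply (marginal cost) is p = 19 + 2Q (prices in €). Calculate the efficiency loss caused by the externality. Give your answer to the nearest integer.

DWL = €14

Market equilibrium (private): 19 + 2Q = 49 - Q → Q_m = 10.0000.
Social marginal benefit = demand − MEC = 40 - Q.
Set SMB = MC: 40 - Q = 19 + 2Q → Q* = 7.0000.
The loss is the area between SMB and MC from Q* to Q_m; with linear curves that's a triangle of height MEC(Q_m).
DWL = ½ × 3.0000 × 9.0000 = 13.5000.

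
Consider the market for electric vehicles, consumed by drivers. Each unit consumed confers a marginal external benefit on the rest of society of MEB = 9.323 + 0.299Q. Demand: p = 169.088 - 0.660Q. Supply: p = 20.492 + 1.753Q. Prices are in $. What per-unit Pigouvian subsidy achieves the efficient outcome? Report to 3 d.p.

subsidy = $31.659 per unit

Social marginal benefit = demand + MEB = 178.411 - 0.361Q.
Set SMB = MC: 178.411 - 0.361Q = 20.492 + 1.753Q → Q* = 74.7015.
The Pigouvian subsidy equals MEB at Q*: 9.323 + 0.299×74.7015 = 31.6587.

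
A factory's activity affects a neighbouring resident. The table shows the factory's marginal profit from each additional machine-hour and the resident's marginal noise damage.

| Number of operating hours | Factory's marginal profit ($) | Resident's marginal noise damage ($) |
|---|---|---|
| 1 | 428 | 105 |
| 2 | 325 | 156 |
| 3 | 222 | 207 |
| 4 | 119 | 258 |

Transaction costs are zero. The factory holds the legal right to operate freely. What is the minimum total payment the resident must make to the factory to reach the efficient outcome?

Left alone the factory would choose level 4 (marginal profit stays positive).
Efficient level: k* = 3 (marginal profit ≥ marginal noise damage through 3).
The resident must at least cover the factory's forgone profit from cutting 4→3: 119 = 119.

$119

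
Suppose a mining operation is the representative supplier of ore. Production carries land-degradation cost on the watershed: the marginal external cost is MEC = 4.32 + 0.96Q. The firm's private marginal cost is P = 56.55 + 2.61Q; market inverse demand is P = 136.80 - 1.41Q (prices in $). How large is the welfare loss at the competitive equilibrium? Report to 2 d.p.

DWL = $55.37

Market equilibrium (private): 56.55 + 2.61Q = 136.80 - 1.41Q → Q_m = 19.9627.
Social marginal cost = private MC + MEC = 60.87 + 3.57Q.
Set SMC = demand: 60.87 + 3.57Q = 136.80 - 1.41Q → Q* = 15.2470.
The loss is the area between SMC and demand from Q* to Q_m; with linear curves that's a triangle of height MEC(Q_m).
DWL = ½ × 4.7157 × 23.4842 = 55.3722.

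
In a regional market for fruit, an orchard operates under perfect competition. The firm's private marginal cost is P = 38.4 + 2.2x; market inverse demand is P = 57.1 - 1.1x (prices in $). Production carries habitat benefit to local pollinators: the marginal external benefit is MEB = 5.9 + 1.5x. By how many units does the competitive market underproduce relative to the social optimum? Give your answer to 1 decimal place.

Market equilibrium (private): 38.4 + 2.2x = 57.1 - 1.1x → x_m = 5.6667.
Social marginal cost = private MC − MEB = 32.5 + 0.7x.
Set SMC = demand: 32.5 + 0.7x = 57.1 - 1.1x → x* = 13.6667.
Gap = |5.6667 − 13.6667| = 8.0000.

8.0 units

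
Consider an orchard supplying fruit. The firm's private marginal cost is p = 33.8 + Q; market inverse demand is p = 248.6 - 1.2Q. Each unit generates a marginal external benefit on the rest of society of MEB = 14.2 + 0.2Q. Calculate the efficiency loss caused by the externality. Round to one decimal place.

Market equilibrium (private): 33.8 + Q = 248.6 - 1.2Q → Q_m = 97.6364.
Social marginal cost = private MC − MEB = 19.6 + 0.8Q.
Set SMC = demand: 19.6 + 0.8Q = 248.6 - 1.2Q → Q* = 114.5000.
The welfare-loss triangle has base |Q_m − Q*| and height MEB(Q_m) (the vertical gap between SMC and demand is zero at Q* and MEB at Q_m).
DWL = ½ × 16.8636 × 33.7273 = 284.3818.

DWL = 284.4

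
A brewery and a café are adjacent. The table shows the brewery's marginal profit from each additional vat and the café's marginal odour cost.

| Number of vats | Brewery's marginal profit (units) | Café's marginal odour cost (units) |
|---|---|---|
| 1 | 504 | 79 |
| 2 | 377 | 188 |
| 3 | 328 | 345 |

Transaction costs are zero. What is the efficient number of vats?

2

Bargaining reaches the level where marginal profit last exceeds marginal odour cost.
That holds through level 2 (377 ≥ 188) but not at 3 (328 < 345).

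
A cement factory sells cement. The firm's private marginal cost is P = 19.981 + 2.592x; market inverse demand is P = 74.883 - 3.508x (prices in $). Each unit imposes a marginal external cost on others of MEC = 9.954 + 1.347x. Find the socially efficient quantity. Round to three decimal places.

x* = 6.036

Social marginal cost = private MC + MEC = 29.935 + 3.939x.
Set SMC = demand: 29.935 + 3.939x = 74.883 - 3.508x → x* = 6.0357.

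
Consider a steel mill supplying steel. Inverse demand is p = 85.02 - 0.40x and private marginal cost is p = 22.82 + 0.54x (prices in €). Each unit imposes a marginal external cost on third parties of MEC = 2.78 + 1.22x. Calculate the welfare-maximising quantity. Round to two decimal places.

Social marginal cost = private MC + MEC = 25.60 + 1.76x.
Set SMC = demand: 25.60 + 1.76x = 85.02 - 0.40x → x* = 27.5093.

x* = 27.51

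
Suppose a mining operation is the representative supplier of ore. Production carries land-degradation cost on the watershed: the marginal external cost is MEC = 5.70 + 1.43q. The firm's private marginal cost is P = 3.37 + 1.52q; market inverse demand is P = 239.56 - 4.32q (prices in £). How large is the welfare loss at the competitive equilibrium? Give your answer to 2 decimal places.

Market equilibrium (private): 3.37 + 1.52q = 239.56 - 4.32q → q_m = 40.4435.
Social marginal cost = private MC + MEC = 9.07 + 2.95q.
Set SMC = demand: 9.07 + 2.95q = 239.56 - 4.32q → q* = 31.7043.
Between q* and q_m the wedge SMC − demand runs linearly from 0 to MEC(q_m), so the loss is a triangle.
DWL = ½ × 8.7392 × 63.5342 = 277.6190.

DWL = £277.62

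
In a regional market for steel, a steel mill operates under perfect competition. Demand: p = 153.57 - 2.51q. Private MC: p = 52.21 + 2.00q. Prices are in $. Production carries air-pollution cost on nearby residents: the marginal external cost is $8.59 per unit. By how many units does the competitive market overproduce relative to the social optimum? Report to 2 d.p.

Market equilibrium (private): 52.21 + 2.00q = 153.57 - 2.51q → q_m = 22.4745.
Social marginal cost = private MC + MEC = 60.80 + 2.00q.
Set SMC = demand: 60.80 + 2.00q = 153.57 - 2.51q → q* = 20.5698.
Gap = |22.4745 − 20.5698| = 1.9047.

1.90 units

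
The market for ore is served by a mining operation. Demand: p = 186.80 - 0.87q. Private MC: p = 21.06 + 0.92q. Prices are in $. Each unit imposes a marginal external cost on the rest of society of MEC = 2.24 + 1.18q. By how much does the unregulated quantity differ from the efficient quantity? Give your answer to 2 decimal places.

Market equilibrium (private): 21.06 + 0.92q = 186.80 - 0.87q → q_m = 92.5922.
Social marginal cost = private MC + MEC = 23.30 + 2.10q.
Set SMC = demand: 23.30 + 2.10q = 186.80 - 0.87q → q* = 55.0505.
Gap = |92.5922 − 55.0505| = 37.5417.

37.54 units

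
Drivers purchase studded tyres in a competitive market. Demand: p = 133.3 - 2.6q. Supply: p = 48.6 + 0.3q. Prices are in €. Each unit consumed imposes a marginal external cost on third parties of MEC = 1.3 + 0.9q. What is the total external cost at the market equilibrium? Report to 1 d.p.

€421.8

Market equilibrium (private): 48.6 + 0.3q = 133.3 - 2.6q → q_m = 29.2069.
Total external cost = ∫₀^{q_m} (1.3 + 0.9q) dq = 1.3×29.2069 + ½×0.9×29.2069² = 421.8383.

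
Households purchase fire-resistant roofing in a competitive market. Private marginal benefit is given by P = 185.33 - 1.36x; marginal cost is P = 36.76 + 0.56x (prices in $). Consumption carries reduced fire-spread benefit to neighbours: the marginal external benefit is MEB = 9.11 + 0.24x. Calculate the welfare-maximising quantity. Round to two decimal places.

x* = 93.86

Social marginal benefit = demand + MEB = 194.44 - 1.12x.
Set SMB = MC: 194.44 - 1.12x = 36.76 + 0.56x → x* = 93.8571.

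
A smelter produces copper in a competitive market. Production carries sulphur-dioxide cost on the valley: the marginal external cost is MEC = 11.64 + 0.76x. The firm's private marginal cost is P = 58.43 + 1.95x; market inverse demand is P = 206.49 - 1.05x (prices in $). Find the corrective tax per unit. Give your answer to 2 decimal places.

Social marginal cost = private MC + MEC = 70.07 + 2.71x.
Set SMC = demand: 70.07 + 2.71x = 206.49 - 1.05x → x* = 36.2819.
The Pigouvian tax equals MEC at x*: 11.64 + 0.76×36.2819 = 39.2142.

tax = $39.21 per unit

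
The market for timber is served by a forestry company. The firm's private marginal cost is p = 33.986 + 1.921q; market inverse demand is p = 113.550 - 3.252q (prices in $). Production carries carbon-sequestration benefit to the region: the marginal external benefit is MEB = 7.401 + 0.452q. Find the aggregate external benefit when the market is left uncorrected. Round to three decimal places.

$167.295

Market equilibrium (private): 33.986 + 1.921q = 113.550 - 3.252q → q_m = 15.3806.
Total external benefit = ∫₀^{q_m} (7.401 + 0.452q) dq = 7.401×15.3806 + ½×0.452×15.3806² = 167.2950.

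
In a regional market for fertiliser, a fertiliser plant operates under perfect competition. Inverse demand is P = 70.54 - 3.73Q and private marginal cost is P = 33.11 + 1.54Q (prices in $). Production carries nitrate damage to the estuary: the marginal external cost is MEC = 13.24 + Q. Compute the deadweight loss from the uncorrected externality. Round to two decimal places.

DWL = $33.00

Market equilibrium (private): 33.11 + 1.54Q = 70.54 - 3.73Q → Q_m = 7.1025.
Social marginal cost = private MC + MEC = 46.35 + 2.54Q.
Set SMC = demand: 46.35 + 2.54Q = 70.54 - 3.73Q → Q* = 3.8581.
Height of the DWL triangle at Q_m is SMC(Q_m) − demand(Q_m) = MEC(Q_m) = 20.3425.
DWL = ½ × 3.2444 × 20.3425 = 32.9996.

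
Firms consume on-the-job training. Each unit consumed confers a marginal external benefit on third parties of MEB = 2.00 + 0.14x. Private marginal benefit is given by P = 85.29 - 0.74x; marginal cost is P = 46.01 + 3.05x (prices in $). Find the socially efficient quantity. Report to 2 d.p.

x* = 11.31

Social marginal benefit = demand + MEB = 87.29 - 0.60x.
Set SMB = MC: 87.29 - 0.60x = 46.01 + 3.05x → x* = 11.3096.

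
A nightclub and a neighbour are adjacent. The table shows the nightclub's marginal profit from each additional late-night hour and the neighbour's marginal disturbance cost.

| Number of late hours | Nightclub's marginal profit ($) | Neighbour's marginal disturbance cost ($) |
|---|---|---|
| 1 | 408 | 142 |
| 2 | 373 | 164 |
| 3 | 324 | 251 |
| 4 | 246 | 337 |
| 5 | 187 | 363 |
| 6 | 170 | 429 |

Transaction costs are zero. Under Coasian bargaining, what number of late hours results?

3

Bargaining reaches the level where marginal profit last exceeds marginal disturbance cost.
That holds through level 3 (324 ≥ 251) but not at 4 (246 < 337).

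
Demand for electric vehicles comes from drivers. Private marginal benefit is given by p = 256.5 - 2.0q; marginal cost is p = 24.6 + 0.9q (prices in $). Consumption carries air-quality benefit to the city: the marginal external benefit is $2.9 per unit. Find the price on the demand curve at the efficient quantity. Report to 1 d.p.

P = $94.6

Social marginal benefit = demand + MEB = 259.4 - 2.0q.
Set SMB = MC: 259.4 - 2.0q = 24.6 + 0.9q → q* = 80.9655.
Consumer price on the demand curve at q*: 256.5 − 2.0×80.9655 = 94.5690.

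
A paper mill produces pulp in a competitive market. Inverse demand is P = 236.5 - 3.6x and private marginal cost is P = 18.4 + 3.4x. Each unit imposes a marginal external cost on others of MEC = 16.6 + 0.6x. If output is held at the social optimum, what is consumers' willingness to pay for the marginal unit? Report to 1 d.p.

P = 141.1

Social marginal cost = private MC + MEC = 35.0 + 4.0x.
Set SMC = demand: 35.0 + 4.0x = 236.5 - 3.6x → x* = 26.5132.
Consumer price on the demand curve at x*: 236.5 − 3.6×26.5132 = 141.0525.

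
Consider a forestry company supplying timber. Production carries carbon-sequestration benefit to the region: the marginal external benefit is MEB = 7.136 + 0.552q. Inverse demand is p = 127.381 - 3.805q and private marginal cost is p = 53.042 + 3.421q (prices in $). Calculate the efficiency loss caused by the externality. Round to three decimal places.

DWL = $12.303

Market equilibrium (private): 53.042 + 3.421q = 127.381 - 3.805q → q_m = 10.2877.
Social marginal cost = private MC − MEB = 45.906 + 2.869q.
Set SMC = demand: 45.906 + 2.869q = 127.381 - 3.805q → q* = 12.2078.
The welfare-loss triangle has base |q_m − q*| and height MEB(q_m) (the vertical gap between SMC and demand is zero at q* and MEB at q_m).
DWL = ½ × 1.9201 × 12.8148 = 12.3028.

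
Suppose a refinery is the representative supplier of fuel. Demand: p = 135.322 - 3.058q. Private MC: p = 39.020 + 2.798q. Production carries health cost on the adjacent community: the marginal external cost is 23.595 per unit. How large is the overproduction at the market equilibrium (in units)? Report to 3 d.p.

4.029 units

Market equilibrium (private): 39.020 + 2.798q = 135.322 - 3.058q → q_m = 16.4450.
Social marginal cost = private MC + MEC = 62.615 + 2.798q.
Set SMC = demand: 62.615 + 2.798q = 135.322 - 3.058q → q* = 12.4158.
Gap = |16.4450 − 12.4158| = 4.0292.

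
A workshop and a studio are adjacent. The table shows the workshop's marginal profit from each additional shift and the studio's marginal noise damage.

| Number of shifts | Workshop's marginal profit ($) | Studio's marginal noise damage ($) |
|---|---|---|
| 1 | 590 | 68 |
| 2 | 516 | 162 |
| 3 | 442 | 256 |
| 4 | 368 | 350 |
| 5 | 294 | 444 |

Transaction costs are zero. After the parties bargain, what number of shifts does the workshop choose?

Bargaining reaches the level where marginal profit last exceeds marginal noise damage.
That holds through level 4 (368 ≥ 350) but not at 5 (294 < 444).

4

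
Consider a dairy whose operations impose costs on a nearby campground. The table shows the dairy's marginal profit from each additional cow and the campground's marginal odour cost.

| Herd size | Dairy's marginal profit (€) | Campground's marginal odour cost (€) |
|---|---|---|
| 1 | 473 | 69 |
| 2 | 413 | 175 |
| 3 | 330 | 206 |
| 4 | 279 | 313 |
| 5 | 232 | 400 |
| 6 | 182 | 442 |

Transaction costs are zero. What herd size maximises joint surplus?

Bargaining reaches the level where marginal profit last exceeds marginal odour cost.
That holds through level 3 (330 ≥ 206) but not at 4 (279 < 313).

3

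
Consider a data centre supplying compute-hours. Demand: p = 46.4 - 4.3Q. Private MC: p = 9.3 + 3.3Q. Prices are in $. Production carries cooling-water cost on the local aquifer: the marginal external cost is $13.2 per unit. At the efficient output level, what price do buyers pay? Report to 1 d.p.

P = $32.9

Social marginal cost = private MC + MEC = 22.5 + 3.3Q.
Set SMC = demand: 22.5 + 3.3Q = 46.4 - 4.3Q → Q* = 3.1447.
Consumer price on the demand curve at Q*: 46.4 − 4.3×3.1447 = 32.8778.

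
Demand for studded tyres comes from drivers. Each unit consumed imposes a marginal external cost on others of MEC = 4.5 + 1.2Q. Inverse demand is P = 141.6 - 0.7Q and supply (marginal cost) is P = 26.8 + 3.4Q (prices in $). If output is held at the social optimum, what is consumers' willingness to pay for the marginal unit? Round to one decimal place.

P = $127.0

Social marginal benefit = demand − MEC = 137.1 - 1.9Q.
Set SMB = MC: 137.1 - 1.9Q = 26.8 + 3.4Q → Q* = 20.8113.
Consumer price on the demand curve at Q*: 141.6 − 0.7×20.8113 = 127.0321.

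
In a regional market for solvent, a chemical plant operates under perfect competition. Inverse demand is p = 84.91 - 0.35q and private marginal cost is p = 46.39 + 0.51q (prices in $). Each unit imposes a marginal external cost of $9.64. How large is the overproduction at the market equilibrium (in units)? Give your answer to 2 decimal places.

Market equilibrium (private): 46.39 + 0.51q = 84.91 - 0.35q → q_m = 44.7907.
Social marginal cost = private MC + MEC = 56.03 + 0.51q.
Set SMC = demand: 56.03 + 0.51q = 84.91 - 0.35q → q* = 33.5814.
Gap = |44.7907 − 33.5814| = 11.2093.

11.21 units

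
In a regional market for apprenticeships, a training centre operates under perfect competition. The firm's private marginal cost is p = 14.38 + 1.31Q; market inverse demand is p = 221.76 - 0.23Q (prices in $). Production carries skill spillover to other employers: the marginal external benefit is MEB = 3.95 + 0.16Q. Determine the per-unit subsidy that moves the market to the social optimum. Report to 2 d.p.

Social marginal cost = private MC − MEB = 10.43 + 1.15Q.
Set SMC = demand: 10.43 + 1.15Q = 221.76 - 0.23Q → Q* = 153.1377.
The Pigouvian subsidy equals MEB at Q*: 3.95 + 0.16×153.1377 = 28.4520.

subsidy = $28.45 per unit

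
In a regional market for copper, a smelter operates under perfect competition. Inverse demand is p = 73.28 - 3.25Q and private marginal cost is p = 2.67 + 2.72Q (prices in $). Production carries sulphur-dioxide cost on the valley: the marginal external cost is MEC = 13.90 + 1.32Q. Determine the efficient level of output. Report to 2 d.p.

Social marginal cost = private MC + MEC = 16.57 + 4.04Q.
Set SMC = demand: 16.57 + 4.04Q = 73.28 - 3.25Q → Q* = 7.7791.

Q* = 7.78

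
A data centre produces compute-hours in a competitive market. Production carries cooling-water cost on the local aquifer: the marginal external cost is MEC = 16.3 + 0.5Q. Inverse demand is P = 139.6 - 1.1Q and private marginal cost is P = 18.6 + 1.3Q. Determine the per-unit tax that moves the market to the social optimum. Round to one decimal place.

tax = 34.4 per unit

Social marginal cost = private MC + MEC = 34.9 + 1.8Q.
Set SMC = demand: 34.9 + 1.8Q = 139.6 - 1.1Q → Q* = 36.1034.
The Pigouvian tax equals MEC at Q*: 16.3 + 0.5×36.1034 = 34.3517.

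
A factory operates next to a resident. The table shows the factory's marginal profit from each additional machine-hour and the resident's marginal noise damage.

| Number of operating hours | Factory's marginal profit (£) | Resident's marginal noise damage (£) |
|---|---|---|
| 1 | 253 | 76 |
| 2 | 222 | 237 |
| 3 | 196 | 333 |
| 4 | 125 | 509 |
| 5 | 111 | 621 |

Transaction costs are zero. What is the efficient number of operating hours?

Bargaining reaches the level where marginal profit last exceeds marginal noise damage.
That holds through level 1 (253 ≥ 76) but not at 2 (222 < 237).

1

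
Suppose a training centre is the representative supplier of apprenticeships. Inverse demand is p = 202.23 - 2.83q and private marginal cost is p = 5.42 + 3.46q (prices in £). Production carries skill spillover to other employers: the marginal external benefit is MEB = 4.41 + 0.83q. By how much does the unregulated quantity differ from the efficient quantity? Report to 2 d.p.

5.56 units

Market equilibrium (private): 5.42 + 3.46q = 202.23 - 2.83q → q_m = 31.2893.
Social marginal cost = private MC − MEB = 1.01 + 2.63q.
Set SMC = demand: 1.01 + 2.63q = 202.23 - 2.83q → q* = 36.8535.
Gap = |31.2893 − 36.8535| = 5.5642.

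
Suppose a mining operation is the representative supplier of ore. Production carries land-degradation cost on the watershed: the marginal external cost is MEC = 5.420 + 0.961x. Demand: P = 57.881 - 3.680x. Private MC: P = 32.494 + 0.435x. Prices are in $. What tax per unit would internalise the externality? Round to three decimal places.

Social marginal cost = private MC + MEC = 37.914 + 1.396x.
Set SMC = demand: 37.914 + 1.396x = 57.881 - 3.680x → x* = 3.9336.
The Pigouvian tax equals MEC at x*: 5.420 + 0.961×3.9336 = 9.2002.

tax = $9.200 per unit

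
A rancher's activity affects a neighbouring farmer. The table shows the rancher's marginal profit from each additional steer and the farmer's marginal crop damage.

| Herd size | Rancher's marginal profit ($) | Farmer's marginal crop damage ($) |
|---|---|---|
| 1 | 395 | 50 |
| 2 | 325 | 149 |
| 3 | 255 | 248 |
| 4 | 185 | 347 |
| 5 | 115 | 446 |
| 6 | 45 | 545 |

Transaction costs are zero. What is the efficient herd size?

3

Bargaining reaches the level where marginal profit last exceeds marginal crop damage.
That holds through level 3 (255 ≥ 248) but not at 4 (185 < 347).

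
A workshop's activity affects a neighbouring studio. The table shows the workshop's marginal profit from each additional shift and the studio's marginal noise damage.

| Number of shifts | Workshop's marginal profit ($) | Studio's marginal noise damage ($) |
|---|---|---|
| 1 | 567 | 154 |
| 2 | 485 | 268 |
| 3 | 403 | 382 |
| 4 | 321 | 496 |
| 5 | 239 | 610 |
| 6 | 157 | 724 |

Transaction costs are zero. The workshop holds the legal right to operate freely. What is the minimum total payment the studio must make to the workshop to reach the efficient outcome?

$717

Left alone the workshop would choose level 6 (marginal profit stays positive).
Efficient level: k* = 3 (marginal profit ≥ marginal noise damage through 3).
The studio must at least cover the workshop's forgone profit from cutting 6→3: 321 + 239 + 157 = 717.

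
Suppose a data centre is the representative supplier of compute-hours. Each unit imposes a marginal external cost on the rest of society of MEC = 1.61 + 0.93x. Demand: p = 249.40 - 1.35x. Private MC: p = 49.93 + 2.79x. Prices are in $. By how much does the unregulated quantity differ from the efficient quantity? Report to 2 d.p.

Market equilibrium (private): 49.93 + 2.79x = 249.40 - 1.35x → x_m = 48.1812.
Social marginal cost = private MC + MEC = 51.54 + 3.72x.
Set SMC = demand: 51.54 + 3.72x = 249.40 - 1.35x → x* = 39.0256.
Gap = |48.1812 − 39.0256| = 9.1556.

9.16 units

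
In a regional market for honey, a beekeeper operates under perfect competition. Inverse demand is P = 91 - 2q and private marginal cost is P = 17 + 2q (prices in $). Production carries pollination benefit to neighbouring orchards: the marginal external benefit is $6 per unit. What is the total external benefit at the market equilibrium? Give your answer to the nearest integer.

Market equilibrium (private): 17 + 2q = 91 - 2q → q_m = 18.5000.
Total external benefit = MEB × q_m = 6 × 18.5000 = 111.0000.

$111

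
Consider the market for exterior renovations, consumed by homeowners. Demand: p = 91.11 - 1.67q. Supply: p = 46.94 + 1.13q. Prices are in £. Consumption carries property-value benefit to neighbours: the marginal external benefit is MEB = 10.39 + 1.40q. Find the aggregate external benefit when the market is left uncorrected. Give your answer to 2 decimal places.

£338.10

Market equilibrium (private): 46.94 + 1.13q = 91.11 - 1.67q → q_m = 15.7750.
Total external benefit = ∫₀^{q_m} (10.39 + 1.40q) dq = 10.39×15.7750 + ½×1.40×15.7750² = 338.0977.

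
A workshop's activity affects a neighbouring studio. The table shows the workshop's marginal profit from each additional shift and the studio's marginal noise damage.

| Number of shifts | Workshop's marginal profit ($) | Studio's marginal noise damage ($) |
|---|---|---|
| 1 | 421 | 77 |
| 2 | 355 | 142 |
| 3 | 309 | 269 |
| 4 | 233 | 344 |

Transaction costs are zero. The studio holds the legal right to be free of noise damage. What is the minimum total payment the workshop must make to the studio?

$488

Efficient level: marginal profit ≥ marginal noise damage through level 3, so k* = 3.
With the studio holding the right, the workshop must at least compensate total damage at k*: 77 + 142 + 269 = 488.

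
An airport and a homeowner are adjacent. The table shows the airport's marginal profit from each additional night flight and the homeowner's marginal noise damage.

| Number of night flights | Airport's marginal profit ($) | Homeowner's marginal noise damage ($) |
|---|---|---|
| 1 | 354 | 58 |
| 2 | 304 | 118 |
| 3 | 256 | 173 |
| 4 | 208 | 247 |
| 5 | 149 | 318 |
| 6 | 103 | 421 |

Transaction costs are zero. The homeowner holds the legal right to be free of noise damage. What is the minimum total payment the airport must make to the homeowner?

Efficient level: marginal profit ≥ marginal noise damage through level 3, so k* = 3.
With the homeowner holding the right, the airport must at least compensate total damage at k*: 58 + 118 + 173 = 349.

$349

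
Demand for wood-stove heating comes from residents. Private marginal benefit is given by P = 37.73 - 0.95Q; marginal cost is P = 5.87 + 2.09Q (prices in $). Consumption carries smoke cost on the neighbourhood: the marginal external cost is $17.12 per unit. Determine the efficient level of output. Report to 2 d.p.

Q* = 4.85

Social marginal benefit = demand − MEC = 20.61 - 0.95Q.
Set SMB = MC: 20.61 - 0.95Q = 5.87 + 2.09Q → Q* = 4.8487.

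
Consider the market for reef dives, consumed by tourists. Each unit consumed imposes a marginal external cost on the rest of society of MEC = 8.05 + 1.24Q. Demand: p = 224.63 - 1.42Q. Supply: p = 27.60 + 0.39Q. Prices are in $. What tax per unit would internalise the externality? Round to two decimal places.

Social marginal benefit = demand − MEC = 216.58 - 2.66Q.
Set SMB = MC: 216.58 - 2.66Q = 27.60 + 0.39Q → Q* = 61.9607.
The Pigouvian tax equals MEC at Q*: 8.05 + 1.24×61.9607 = 84.8813.

tax = $84.88 per unit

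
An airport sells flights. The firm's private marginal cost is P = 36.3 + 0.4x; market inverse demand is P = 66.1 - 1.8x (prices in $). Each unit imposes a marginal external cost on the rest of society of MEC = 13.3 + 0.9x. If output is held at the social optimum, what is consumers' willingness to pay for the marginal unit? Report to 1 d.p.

P = $56.5

Social marginal cost = private MC + MEC = 49.6 + 1.3x.
Set SMC = demand: 49.6 + 1.3x = 66.1 - 1.8x → x* = 5.3226.
Consumer price on the demand curve at x*: 66.1 − 1.8×5.3226 = 56.5193.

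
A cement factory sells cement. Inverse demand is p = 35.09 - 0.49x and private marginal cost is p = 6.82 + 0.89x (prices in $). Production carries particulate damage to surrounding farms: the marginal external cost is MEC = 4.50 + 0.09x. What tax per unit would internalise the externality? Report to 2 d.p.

Social marginal cost = private MC + MEC = 11.32 + 0.98x.
Set SMC = demand: 11.32 + 0.98x = 35.09 - 0.49x → x* = 16.1701.
The Pigouvian tax equals MEC at x*: 4.50 + 0.09×16.1701 = 5.9553.

tax = $5.96 per unit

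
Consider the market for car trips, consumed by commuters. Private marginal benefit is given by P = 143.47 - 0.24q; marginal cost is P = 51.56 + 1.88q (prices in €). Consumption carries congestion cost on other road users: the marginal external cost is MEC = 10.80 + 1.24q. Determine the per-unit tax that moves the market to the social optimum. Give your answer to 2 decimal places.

tax = €40.73 per unit

Social marginal benefit = demand − MEC = 132.67 - 1.48q.
Set SMB = MC: 132.67 - 1.48q = 51.56 + 1.88q → q* = 24.1399.
The Pigouvian tax equals MEC at q*: 10.80 + 1.24×24.1399 = 40.7335.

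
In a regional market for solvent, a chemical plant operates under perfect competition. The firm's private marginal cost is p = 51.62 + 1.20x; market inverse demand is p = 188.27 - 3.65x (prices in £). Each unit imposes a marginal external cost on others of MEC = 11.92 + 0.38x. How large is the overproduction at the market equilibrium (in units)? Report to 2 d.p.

4.33 units

Market equilibrium (private): 51.62 + 1.20x = 188.27 - 3.65x → x_m = 28.1753.
Social marginal cost = private MC + MEC = 63.54 + 1.58x.
Set SMC = demand: 63.54 + 1.58x = 188.27 - 3.65x → x* = 23.8489.
Gap = |28.1753 − 23.8489| = 4.3264.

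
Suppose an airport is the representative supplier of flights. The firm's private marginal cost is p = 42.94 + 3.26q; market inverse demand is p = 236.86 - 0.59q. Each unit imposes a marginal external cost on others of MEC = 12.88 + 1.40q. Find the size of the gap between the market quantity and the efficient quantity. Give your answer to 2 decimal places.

Market equilibrium (private): 42.94 + 3.26q = 236.86 - 0.59q → q_m = 50.3688.
Social marginal cost = private MC + MEC = 55.82 + 4.66q.
Set SMC = demand: 55.82 + 4.66q = 236.86 - 0.59q → q* = 34.4838.
Gap = |50.3688 − 34.4838| = 15.8850.

15.89 units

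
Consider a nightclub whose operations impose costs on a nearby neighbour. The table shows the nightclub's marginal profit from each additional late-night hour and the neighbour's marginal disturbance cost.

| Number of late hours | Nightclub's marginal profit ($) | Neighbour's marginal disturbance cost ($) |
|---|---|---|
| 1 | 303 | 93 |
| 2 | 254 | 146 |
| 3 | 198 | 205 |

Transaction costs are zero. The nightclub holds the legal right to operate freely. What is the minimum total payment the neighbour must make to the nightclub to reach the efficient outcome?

$198

Left alone the nightclub would choose level 3 (marginal profit stays positive).
Efficient level: k* = 2 (marginal profit ≥ marginal disturbance cost through 2).
The neighbour must at least cover the nightclub's forgone profit from cutting 3→2: 198 = 198.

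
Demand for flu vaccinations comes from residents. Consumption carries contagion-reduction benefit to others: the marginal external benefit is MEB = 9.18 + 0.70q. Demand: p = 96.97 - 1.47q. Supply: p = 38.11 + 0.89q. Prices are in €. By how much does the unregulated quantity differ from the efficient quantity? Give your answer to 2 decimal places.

Market equilibrium (private): 38.11 + 0.89q = 96.97 - 1.47q → q_m = 24.9407.
Social marginal benefit = demand + MEB = 106.15 - 0.77q.
Set SMB = MC: 106.15 - 0.77q = 38.11 + 0.89q → q* = 40.9880.
Gap = |24.9407 − 40.9880| = 16.0473.

16.05 units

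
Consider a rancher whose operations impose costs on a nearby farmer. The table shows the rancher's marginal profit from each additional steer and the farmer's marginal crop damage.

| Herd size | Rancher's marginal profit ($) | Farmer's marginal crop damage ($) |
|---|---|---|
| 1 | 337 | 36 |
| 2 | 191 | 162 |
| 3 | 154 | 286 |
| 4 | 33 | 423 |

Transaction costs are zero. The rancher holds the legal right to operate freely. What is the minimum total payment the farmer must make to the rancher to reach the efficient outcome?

$187

Left alone the rancher would choose level 4 (marginal profit stays positive).
Efficient level: k* = 2 (marginal profit ≥ marginal crop damage through 2).
The farmer must at least cover the rancher's forgone profit from cutting 4→2: 154 + 33 = 187.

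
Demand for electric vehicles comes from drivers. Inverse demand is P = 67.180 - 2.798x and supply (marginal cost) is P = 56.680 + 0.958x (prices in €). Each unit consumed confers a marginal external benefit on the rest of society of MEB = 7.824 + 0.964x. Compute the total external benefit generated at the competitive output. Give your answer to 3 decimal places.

€25.639

Market equilibrium (private): 56.680 + 0.958x = 67.180 - 2.798x → x_m = 2.7955.
Total external benefit = ∫₀^{x_m} (7.824 + 0.964x) dx = 7.824×2.7955 + ½×0.964×2.7955² = 25.6387.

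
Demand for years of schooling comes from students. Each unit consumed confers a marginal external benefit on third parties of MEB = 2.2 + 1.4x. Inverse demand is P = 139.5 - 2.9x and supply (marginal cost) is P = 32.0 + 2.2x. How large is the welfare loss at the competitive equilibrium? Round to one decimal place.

Market equilibrium (private): 32.0 + 2.2x = 139.5 - 2.9x → x_m = 21.0784.
Social marginal benefit = demand + MEB = 141.7 - 1.5x.
Set SMB = MC: 141.7 - 1.5x = 32.0 + 2.2x → x* = 29.6486.
The loss is the area between SMB and MC from x* to x_m; with linear curves that's a triangle of height MEB(x_m).
DWL = ½ × 8.5702 × 31.7098 = 135.8797.

DWL = 135.9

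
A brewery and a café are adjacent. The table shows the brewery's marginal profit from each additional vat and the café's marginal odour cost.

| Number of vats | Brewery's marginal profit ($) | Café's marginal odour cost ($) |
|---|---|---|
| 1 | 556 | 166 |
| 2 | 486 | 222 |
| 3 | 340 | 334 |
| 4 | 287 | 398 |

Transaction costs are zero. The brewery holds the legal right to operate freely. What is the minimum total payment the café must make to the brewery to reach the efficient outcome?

$287

Left alone the brewery would choose level 4 (marginal profit stays positive).
Efficient level: k* = 3 (marginal profit ≥ marginal odour cost through 3).
The café must at least cover the brewery's forgone profit from cutting 4→3: 287 = 287.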